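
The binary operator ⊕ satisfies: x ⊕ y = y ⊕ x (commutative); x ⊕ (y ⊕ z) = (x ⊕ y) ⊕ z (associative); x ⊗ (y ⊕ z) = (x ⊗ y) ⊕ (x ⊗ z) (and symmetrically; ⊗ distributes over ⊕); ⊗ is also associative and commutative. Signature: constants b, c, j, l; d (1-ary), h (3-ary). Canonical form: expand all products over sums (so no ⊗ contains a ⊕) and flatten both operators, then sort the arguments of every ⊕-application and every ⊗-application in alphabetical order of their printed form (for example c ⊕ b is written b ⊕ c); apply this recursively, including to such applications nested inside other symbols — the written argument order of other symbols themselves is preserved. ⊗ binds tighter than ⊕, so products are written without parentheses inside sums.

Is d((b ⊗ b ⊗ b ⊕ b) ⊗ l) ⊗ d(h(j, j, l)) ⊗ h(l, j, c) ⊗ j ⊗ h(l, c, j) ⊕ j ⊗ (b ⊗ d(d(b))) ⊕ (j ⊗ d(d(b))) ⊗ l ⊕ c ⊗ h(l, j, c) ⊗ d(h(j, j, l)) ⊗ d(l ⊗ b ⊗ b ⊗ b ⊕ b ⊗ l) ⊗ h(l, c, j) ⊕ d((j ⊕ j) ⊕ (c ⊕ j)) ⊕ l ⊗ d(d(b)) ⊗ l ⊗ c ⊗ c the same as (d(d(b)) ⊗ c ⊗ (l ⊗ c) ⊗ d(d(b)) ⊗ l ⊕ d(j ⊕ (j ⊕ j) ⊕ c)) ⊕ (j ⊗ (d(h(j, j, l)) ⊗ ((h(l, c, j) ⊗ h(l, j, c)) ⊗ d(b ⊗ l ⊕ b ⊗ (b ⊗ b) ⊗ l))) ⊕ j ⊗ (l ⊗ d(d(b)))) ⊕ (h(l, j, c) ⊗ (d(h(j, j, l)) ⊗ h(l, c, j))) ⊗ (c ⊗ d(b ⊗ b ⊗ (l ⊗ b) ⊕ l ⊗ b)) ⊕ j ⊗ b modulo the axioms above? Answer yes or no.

Left:  d((b ⊗ b ⊗ b ⊕ b) ⊗ l) ⊗ d(h(j, j, l)) ⊗ h(l, j, c) ⊗ j ⊗ h(l, c, j) ⊕ j ⊗ (b ⊗ d(d(b))) ⊕ (j ⊗ d(d(b))) ⊗ l ⊕ c ⊗ h(l, j, c) ⊗ d(h(j, j, l)) ⊗ d(l ⊗ b ⊗ b ⊗ b ⊕ b ⊗ l) ⊗ h(l, c, j) ⊕ d((j ⊕ j) ⊕ (c ⊕ j)) ⊕ l ⊗ d(d(b)) ⊗ l ⊗ c ⊗ c
  Expand products over sums:  d(b ⊗ b ⊗ b ⊗ l ⊕ b ⊗ l) ⊗ d(h(j, j, l)) ⊗ h(l, c, j) ⊗ h(l, j, c) ⊗ j ⊕ b ⊗ d(d(b)) ⊗ j ⊕ d(d(b)) ⊗ j ⊗ l ⊕ c ⊗ d(b ⊗ b ⊗ b ⊗ l ⊕ b ⊗ l) ⊗ d(h(j, j, l)) ⊗ h(l, c, j) ⊗ h(l, j, c) ⊕ d(c ⊕ j ⊕ j ⊕ j) ⊕ c ⊗ c ⊗ d(d(b)) ⊗ l ⊗ l
  Sort arguments:  b ⊗ d(d(b)) ⊗ j ⊕ c ⊗ c ⊗ d(d(b)) ⊗ l ⊗ l ⊕ c ⊗ d(b ⊗ b ⊗ b ⊗ l ⊕ b ⊗ l) ⊗ d(h(j, j, l)) ⊗ h(l, c, j) ⊗ h(l, j, c) ⊕ d(b ⊗ b ⊗ b ⊗ l ⊕ b ⊗ l) ⊗ d(h(j, j, l)) ⊗ h(l, c, j) ⊗ h(l, j, c) ⊗ j ⊕ d(c ⊕ j ⊕ j ⊕ j) ⊕ d(d(b)) ⊗ j ⊗ l
Right:  (d(d(b)) ⊗ c ⊗ (l ⊗ c) ⊗ d(d(b)) ⊗ l ⊕ d(j ⊕ (j ⊕ j) ⊕ c)) ⊕ (j ⊗ (d(h(j, j, l)) ⊗ ((h(l, c, j) ⊗ h(l, j, c)) ⊗ d(b ⊗ l ⊕ b ⊗ (b ⊗ b) ⊗ l))) ⊕ j ⊗ (l ⊗ d(d(b)))) ⊕ (h(l, j, c) ⊗ (d(h(j, j, l)) ⊗ h(l, c, j))) ⊗ (c ⊗ d(b ⊗ b ⊗ (l ⊗ b) ⊕ l ⊗ b)) ⊕ j ⊗ b
  Merge nested applications:  c ⊗ c ⊗ d(d(b)) ⊗ d(d(b)) ⊗ l ⊗ l ⊕ d(c ⊕ j ⊕ j ⊕ j) ⊕ d(b ⊗ b ⊗ b ⊗ l ⊕ b ⊗ l) ⊗ d(h(j, j, l)) ⊗ h(l, c, j) ⊗ h(l, j, c) ⊗ j ⊕ d(d(b)) ⊗ j ⊗ l ⊕ c ⊗ d(b ⊗ b ⊗ b ⊗ l ⊕ b ⊗ l) ⊗ d(h(j, j, l)) ⊗ h(l, c, j) ⊗ h(l, j, c) ⊕ b ⊗ j
  Order the arguments:  b ⊗ j ⊕ c ⊗ c ⊗ d(d(b)) ⊗ d(d(b)) ⊗ l ⊗ l ⊕ c ⊗ d(b ⊗ b ⊗ b ⊗ l ⊕ b ⊗ l) ⊗ d(h(j, j, l)) ⊗ h(l, c, j) ⊗ h(l, j, c) ⊕ d(b ⊗ b ⊗ b ⊗ l ⊕ b ⊗ l) ⊗ d(h(j, j, l)) ⊗ h(l, c, j) ⊗ h(l, j, c) ⊗ j ⊕ d(c ⊕ j ⊕ j ⊕ j) ⊕ d(d(b)) ⊗ j ⊗ l

Answer: no — b ⊗ d(d(b)) ⊗ j ⊕ c ⊗ c ⊗ d(d(b)) ⊗ l ⊗ l ⊕ c ⊗ d(b ⊗ b ⊗ b ⊗ l ⊕ b ⊗ l) ⊗ d(h(j, j, l)) ⊗ h(l, c, j) ⊗ h(l, j, c) ⊕ d(b ⊗ b ⊗ b ⊗ l ⊕ b ⊗ l) ⊗ d(h(j, j, l)) ⊗ h(l, c, j) ⊗ h(l, j, c) ⊗ j ⊕ d(c ⊕ j ⊕ j ⊕ j) ⊕ d(d(b)) ⊗ j ⊗ l vs b ⊗ j ⊕ c ⊗ c ⊗ d(d(b)) ⊗ d(d(b)) ⊗ l ⊗ l ⊕ c ⊗ d(b ⊗ b ⊗ b ⊗ l ⊕ b ⊗ l) ⊗ d(h(j, j, l)) ⊗ h(l, c, j) ⊗ h(l, j, c) ⊕ d(b ⊗ b ⊗ b ⊗ l ⊕ b ⊗ l) ⊗ d(h(j, j, l)) ⊗ h(l, c, j) ⊗ h(l, j, c) ⊗ j ⊕ d(c ⊕ j ⊕ j ⊕ j) ⊕ d(d(b)) ⊗ j ⊗ l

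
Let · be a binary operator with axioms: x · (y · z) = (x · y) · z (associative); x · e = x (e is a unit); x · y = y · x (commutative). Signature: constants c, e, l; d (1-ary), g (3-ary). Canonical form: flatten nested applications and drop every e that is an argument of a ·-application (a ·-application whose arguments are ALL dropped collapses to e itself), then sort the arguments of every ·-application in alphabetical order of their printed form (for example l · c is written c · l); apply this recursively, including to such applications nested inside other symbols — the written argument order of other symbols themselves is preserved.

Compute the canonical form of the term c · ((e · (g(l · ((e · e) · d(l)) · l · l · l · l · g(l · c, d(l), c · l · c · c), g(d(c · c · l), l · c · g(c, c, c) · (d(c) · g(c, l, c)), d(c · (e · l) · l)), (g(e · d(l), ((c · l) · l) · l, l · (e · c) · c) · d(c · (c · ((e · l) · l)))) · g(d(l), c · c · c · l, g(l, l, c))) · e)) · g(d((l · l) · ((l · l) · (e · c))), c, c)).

Answer: c · g(d(c · l · l · l · l), c, c) · g(d(l) · g(c · l, d(l), c · c · c · l) · l · l · l · l · l, g(d(c · c · l), c · d(c) · g(c, c, c) · g(c, l, c) · l, d(c · l · l)), d(c · c · l · l) · g(d(l), c · c · c · l, g(l, l, c)) · g(d(l), c · l · l · l, c · c · l))

Derivation:
Un-nest:  c · e · g(l · ((e · e) · d(l)) · l · l · l · l · g(l · c, d(l), c · l · c · c), g(d(c · c · l), l · c · g(c, c, c) · (d(c) · g(c, l, c)), d(c · (e · l) · l)), (g(e · d(l), ((c · l) · l) · l, l · (e · c) · c) · d(c · (c · ((e · l) · l)))) · g(d(l), c · c · c · l, g(l, l, c))) · e · g(d((l · l) · ((l · l) · (e · c))), c, c)
Canonicalize subterm:  g(l · ((e · e) · d(l)) · l · l · l · l · g(l · c, d(l), c · l · c · c), g(d(c · c · l), l · c · g(c, c, c) · (d(c) · g(c, l, c)), d(c · (e · l) · l)), (g(e · d(l), ((c · l) · l) · l, l · (e · c) · c) · d(c · (c · ((e · l) · l)))) · g(d(l), c · c · c · l, g(l, l, c)))  →  g(d(l) · g(c · l, d(l), c · c · c · l) · l · l · l · l · l, g(d(c · c · l), c · d(c) · g(c, c, c) · g(c, l, c) · l, d(c · l · l)), d(c · c · l · l) · g(d(l), c · c · c · l, g(l, l, c)) · g(d(l), c · l · l · l, c · c · l))
Canonicalize subterm:  g(d((l · l) · ((l · l) · (e · c))), c, c)  →  g(d(c · l · l · l · l), c, c)
Unit:  drop e (×2)
Sort:  c · g(d(c · l · l · l · l), c, c) · g(d(l) · g(c · l, d(l), c · c · c · l) · l · l · l · l · l, g(d(c · c · l), c · d(c) · g(c, c, c) · g(c, l, c) · l, d(c · l · l)), d(c · c · l · l) · g(d(l), c · c · c · l, g(l, l, c)) · g(d(l), c · l · l · l, c · c · l))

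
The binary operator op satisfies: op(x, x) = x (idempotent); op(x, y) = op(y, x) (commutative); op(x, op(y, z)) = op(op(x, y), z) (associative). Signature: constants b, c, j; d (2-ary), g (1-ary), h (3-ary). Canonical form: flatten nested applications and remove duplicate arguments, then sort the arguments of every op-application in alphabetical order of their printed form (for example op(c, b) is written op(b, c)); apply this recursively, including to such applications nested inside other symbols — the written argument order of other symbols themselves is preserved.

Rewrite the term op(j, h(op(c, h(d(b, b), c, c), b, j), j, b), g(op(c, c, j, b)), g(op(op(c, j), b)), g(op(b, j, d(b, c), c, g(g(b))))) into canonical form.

Inside:  h(op(c, h(d(b, b), c, c), b, j), j, b)  →  h(op(b, c, h(d(b, b), c, c), j), j, b)
Inside:  g(op(c, c, j, b))  →  g(op(b, c, j))
Inside:  g(op(op(c, j), b))  →  g(op(b, c, j))
Idempotence:  drop duplicate g(op(b, c, j))
Order the arguments:  op(g(op(b, c, d(b, c), g(g(b)), j)), g(op(b, c, j)), h(op(b, c, h(d(b, b), c, c), j), j, b), j)

Answer: op(g(op(b, c, d(b, c), g(g(b)), j)), g(op(b, c, j)), h(op(b, c, h(d(b, b), c, c), j), j, b), j)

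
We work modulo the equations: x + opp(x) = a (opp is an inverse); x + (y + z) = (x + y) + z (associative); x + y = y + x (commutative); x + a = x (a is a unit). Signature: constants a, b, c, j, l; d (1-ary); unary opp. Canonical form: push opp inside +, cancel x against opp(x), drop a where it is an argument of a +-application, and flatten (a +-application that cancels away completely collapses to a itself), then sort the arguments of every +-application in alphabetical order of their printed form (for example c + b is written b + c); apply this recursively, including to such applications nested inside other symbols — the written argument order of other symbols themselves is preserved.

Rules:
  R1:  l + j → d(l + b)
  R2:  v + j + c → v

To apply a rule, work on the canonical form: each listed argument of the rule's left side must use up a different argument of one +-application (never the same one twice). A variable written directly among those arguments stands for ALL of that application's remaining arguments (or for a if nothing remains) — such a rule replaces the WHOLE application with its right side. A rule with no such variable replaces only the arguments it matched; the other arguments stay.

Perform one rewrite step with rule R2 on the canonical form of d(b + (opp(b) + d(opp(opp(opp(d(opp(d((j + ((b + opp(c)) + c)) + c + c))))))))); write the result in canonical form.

Canonical form:  d(d(opp(d(opp(d(b + c + c + j))))))
Apply R2:  consuming c, j;  v := b + c
The extension variable absorbs all remaining arguments, so the whole application is rewritten.
Result:  d(d(opp(d(opp(d(b + c))))))

Answer: d(d(opp(d(opp(d(b + c))))))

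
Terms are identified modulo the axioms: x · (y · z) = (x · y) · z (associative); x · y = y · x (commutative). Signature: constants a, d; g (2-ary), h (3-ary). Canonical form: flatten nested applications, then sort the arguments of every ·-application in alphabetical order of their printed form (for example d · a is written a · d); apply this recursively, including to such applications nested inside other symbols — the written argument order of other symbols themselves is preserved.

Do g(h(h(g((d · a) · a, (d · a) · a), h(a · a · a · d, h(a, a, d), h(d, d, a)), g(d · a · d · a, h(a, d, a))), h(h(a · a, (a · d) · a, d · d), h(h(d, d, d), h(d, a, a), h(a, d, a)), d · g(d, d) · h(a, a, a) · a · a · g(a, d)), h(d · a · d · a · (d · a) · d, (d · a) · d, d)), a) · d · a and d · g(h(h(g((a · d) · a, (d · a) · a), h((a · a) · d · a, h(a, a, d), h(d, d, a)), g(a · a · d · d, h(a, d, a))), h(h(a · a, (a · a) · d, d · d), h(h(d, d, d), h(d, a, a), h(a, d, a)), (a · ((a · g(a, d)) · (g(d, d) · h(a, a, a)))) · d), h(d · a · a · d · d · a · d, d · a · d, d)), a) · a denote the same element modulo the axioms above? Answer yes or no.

Left:  g(h(h(g((d · a) · a, (d · a) · a), h(a · a · a · d, h(a, a, d), h(d, d, a)), g(d · a · d · a, h(a, d, a))), h(h(a · a, (a · d) · a, d · d), h(h(d, d, d), h(d, a, a), h(a, d, a)), d · g(d, d) · h(a, a, a) · a · a · g(a, d)), h(d · a · d · a · (d · a) · d, (d · a) · d, d)), a) · d · a
  Canonicalize subterm:  g(h(h(g((d · a) · a, (d · a) · a), h(a · a · a · d, h(a, a, d), h(d, d, a)), g(d · a · d · a, h(a, d, a))), h(h(a · a, (a · d) · a, d · d), h(h(d, d, d), h(d, a, a), h(a, d, a)), d · g(d, d) · h(a, a, a) · a · a · g(a, d)), h(d · a · d · a · (d · a) · d, (d · a) · d, d)), a)  →  g(h(h(g(a · a · d, a · a · d), h(a · a · a · d, h(a, a, d), h(d, d, a)), g(a · a · d · d, h(a, d, a))), h(h(a · a, a · a · d, d · d), h(h(d, d, d), h(d, a, a), h(a, d, a)), a · a · d · g(a, d) · g(d, d) · h(a, a, a)), h(a · a · a · d · d · d · d, a · d · d, d)), a)
  Sort arguments:  a · d · g(h(h(g(a · a · d, a · a · d), h(a · a · a · d, h(a, a, d), h(d, d, a)), g(a · a · d · d, h(a, d, a))), h(h(a · a, a · a · d, d · d), h(h(d, d, d), h(d, a, a), h(a, d, a)), a · a · d · g(a, d) · g(d, d) · h(a, a, a)), h(a · a · a · d · d · d · d, a · d · d, d)), a)
Right:  d · g(h(h(g((a · d) · a, (d · a) · a), h((a · a) · d · a, h(a, a, d), h(d, d, a)), g(a · a · d · d, h(a, d, a))), h(h(a · a, (a · a) · d, d · d), h(h(d, d, d), h(d, a, a), h(a, d, a)), (a · ((a · g(a, d)) · (g(d, d) · h(a, a, a)))) · d), h(d · a · a · d · d · a · d, d · a · d, d)), a) · a
  Inside:  g(h(h(g((a · d) · a, (d · a) · a), h((a · a) · d · a, h(a, a, d), h(d, d, a)), g(a · a · d · d, h(a, d, a))), h(h(a · a, (a · a) · d, d · d), h(h(d, d, d), h(d, a, a), h(a, d, a)), (a · ((a · g(a, d)) · (g(d, d) · h(a, a, a)))) · d), h(d · a · a · d · d · a · d, d · a · d, d)), a)  →  g(h(h(g(a · a · d, a · a · d), h(a · a · a · d, h(a, a, d), h(d, d, a)), g(a · a · d · d, h(a, d, a))), h(h(a · a, a · a · d, d · d), h(h(d, d, d), h(d, a, a), h(a, d, a)), a · a · d · g(a, d) · g(d, d) · h(a, a, a)), h(a · a · a · d · d · d · d, a · d · d, d)), a)
  Order the arguments:  a · d · g(h(h(g(a · a · d, a · a · d), h(a · a · a · d, h(a, a, d), h(d, d, a)), g(a · a · d · d, h(a, d, a))), h(h(a · a, a · a · d, d · d), h(h(d, d, d), h(d, a, a), h(a, d, a)), a · a · d · g(a, d) · g(d, d) · h(a, a, a)), h(a · a · a · d · d · d · d, a · d · d, d)), a)

Answer: yes — both canonical forms are a · d · g(h(h(g(a · a · d, a · a · d), h(a · a · a · d, h(a, a, d), h(d, d, a)), g(a · a · d · d, h(a, d, a))), h(h(a · a, a · a · d, d · d), h(h(d, d, d), h(d, a, a), h(a, d, a)), a · a · d · g(a, d) · g(d, d) · h(a, a, a)), h(a · a · a · d · d · d · d, a · d · d, d)), a)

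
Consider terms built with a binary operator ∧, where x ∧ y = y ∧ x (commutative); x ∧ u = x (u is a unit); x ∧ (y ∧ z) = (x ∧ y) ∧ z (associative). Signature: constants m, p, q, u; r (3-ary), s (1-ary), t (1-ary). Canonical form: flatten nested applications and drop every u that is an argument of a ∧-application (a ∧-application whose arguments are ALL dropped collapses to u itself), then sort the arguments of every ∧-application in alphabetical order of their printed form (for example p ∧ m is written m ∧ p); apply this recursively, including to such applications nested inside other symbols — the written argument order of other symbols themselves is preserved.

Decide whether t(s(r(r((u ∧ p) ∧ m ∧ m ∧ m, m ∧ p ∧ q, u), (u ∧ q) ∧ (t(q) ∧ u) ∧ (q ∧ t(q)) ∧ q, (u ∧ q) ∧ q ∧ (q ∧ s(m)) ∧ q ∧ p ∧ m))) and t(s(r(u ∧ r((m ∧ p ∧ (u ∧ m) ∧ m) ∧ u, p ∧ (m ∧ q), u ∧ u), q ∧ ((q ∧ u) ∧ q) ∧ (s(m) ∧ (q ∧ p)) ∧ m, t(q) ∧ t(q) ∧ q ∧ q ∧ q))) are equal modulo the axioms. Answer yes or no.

Left:  t(s(r(r((u ∧ p) ∧ m ∧ m ∧ m, m ∧ p ∧ q, u), (u ∧ q) ∧ (t(q) ∧ u) ∧ (q ∧ t(q)) ∧ q, (u ∧ q) ∧ q ∧ (q ∧ s(m)) ∧ q ∧ p ∧ m)))
  Descend into:  (u ∧ q) ∧ (t(q) ∧ u) ∧ (q ∧ t(q)) ∧ q
  Merge nested applications:  u ∧ q ∧ t(q) ∧ u ∧ q ∧ t(q) ∧ q
  Unit:  drop u (×2)
  Sort:  q ∧ q ∧ q ∧ t(q) ∧ t(q)
  Rebuild:  t(s(r(r(m ∧ m ∧ m ∧ p, m ∧ p ∧ q, u), q ∧ q ∧ q ∧ t(q) ∧ t(q), m ∧ p ∧ q ∧ q ∧ q ∧ q ∧ s(m))))
Right:  t(s(r(u ∧ r((m ∧ p ∧ (u ∧ m) ∧ m) ∧ u, p ∧ (m ∧ q), u ∧ u), q ∧ ((q ∧ u) ∧ q) ∧ (s(m) ∧ (q ∧ p)) ∧ m, t(q) ∧ t(q) ∧ q ∧ q ∧ q)))
  Work inside:  u ∧ r((m ∧ p ∧ (u ∧ m) ∧ m) ∧ u, p ∧ (m ∧ q), u ∧ u)
  Simplify inside:  r((m ∧ p ∧ (u ∧ m) ∧ m) ∧ u, p ∧ (m ∧ q), u ∧ u)  →  r(m ∧ m ∧ m ∧ p, m ∧ p ∧ q, u)
  Drop the unit:  drop u
  Order the arguments:  r(m ∧ m ∧ m ∧ p, m ∧ p ∧ q, u)
  Reassemble:  t(s(r(r(m ∧ m ∧ m ∧ p, m ∧ p ∧ q, u), m ∧ p ∧ q ∧ q ∧ q ∧ q ∧ s(m), q ∧ q ∧ q ∧ t(q) ∧ t(q))))

Answer: no — t(s(r(r(m ∧ m ∧ m ∧ p, m ∧ p ∧ q, u), q ∧ q ∧ q ∧ t(q) ∧ t(q), m ∧ p ∧ q ∧ q ∧ q ∧ q ∧ s(m)))) vs t(s(r(r(m ∧ m ∧ m ∧ p, m ∧ p ∧ q, u), m ∧ p ∧ q ∧ q ∧ q ∧ q ∧ s(m), q ∧ q ∧ q ∧ t(q) ∧ t(q))))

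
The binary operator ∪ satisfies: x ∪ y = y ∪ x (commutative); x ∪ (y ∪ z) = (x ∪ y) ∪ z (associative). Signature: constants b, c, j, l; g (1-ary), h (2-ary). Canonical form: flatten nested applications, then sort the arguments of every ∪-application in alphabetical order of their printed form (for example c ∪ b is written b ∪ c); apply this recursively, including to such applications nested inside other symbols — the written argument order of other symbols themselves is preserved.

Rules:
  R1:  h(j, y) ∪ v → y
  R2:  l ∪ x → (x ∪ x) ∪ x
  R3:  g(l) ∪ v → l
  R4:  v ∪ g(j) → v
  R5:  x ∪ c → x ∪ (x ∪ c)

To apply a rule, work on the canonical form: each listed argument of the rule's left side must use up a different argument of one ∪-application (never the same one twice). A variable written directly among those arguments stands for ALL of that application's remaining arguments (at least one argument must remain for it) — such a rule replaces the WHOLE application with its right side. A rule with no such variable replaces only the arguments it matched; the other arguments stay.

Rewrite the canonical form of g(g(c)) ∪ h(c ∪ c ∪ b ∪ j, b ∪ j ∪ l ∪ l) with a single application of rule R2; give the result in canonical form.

Canonical form:  g(g(c)) ∪ h(b ∪ c ∪ c ∪ j, b ∪ j ∪ l ∪ l)
Match R2:  consume l;  x := b ∪ j ∪ l
Every leftover argument binds to the variable; the entire application is replaced.
Giving:  g(g(c)) ∪ h(b ∪ c ∪ c ∪ j, b ∪ b ∪ b ∪ j ∪ j ∪ j ∪ l ∪ l ∪ l)

Answer: g(g(c)) ∪ h(b ∪ c ∪ c ∪ j, b ∪ b ∪ b ∪ j ∪ j ∪ j ∪ l ∪ l ∪ l)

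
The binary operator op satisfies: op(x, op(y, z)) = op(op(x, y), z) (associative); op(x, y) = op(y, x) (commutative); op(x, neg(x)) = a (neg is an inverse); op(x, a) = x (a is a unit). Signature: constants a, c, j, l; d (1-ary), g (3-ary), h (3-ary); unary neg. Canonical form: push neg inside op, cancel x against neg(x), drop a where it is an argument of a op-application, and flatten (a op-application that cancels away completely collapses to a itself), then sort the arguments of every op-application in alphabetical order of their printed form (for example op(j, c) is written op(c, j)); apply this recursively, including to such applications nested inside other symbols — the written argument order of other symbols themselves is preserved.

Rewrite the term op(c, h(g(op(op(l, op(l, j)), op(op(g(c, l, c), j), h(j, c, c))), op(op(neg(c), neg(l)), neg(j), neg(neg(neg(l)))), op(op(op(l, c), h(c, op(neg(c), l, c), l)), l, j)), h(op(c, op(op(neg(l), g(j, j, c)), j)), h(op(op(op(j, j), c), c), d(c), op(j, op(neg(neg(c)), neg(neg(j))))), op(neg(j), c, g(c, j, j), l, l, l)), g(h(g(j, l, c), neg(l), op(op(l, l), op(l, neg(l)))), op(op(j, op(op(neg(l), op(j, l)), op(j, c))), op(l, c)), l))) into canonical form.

Answer: op(c, h(g(op(g(c, l, c), h(j, c, c), j, j, l, l), op(neg(c), neg(j), neg(l), neg(l)), op(c, h(c, l, l), j, l, l)), h(op(c, g(j, j, c), j, neg(l)), h(op(c, c, j, j), d(c), op(c, j, j)), op(c, g(c, j, j), l, l, l, neg(j))), g(h(g(j, l, c), neg(l), op(l, l)), op(c, c, j, j, j, l), l)))

Derivation:
Push neg inside:  distribute neg over op and collapse double neg
Collect terms:  op(c, h(g(op(g(c, l, c), h(j, c, c), j, j, l, l), op(neg(c), neg(j), neg(l), neg(l)), op(c, h(c, l, l), j, l, l)), h(op(c, g(j, j, c), j, neg(l)), h(op(c, c, j, j), d(c), op(c, j, j)), op(c, g(c, j, j), l, l, l, neg(j))), g(h(g(j, l, c), neg(l), op(l, l)), op(c, c, j, j, j, l), l)))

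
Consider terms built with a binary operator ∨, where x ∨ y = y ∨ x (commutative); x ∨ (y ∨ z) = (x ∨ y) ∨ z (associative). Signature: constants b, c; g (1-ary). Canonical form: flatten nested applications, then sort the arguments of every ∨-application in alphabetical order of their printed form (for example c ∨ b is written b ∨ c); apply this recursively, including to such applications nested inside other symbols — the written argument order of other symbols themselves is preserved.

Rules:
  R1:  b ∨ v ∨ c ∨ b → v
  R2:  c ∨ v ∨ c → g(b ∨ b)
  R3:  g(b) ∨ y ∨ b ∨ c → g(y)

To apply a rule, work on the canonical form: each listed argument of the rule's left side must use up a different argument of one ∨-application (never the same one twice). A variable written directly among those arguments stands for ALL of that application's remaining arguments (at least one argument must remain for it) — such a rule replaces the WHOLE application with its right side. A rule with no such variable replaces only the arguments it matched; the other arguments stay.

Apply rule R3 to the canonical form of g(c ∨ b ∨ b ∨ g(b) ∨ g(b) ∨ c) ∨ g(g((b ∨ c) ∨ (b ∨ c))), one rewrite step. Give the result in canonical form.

Canonical form:  g(b ∨ b ∨ c ∨ c ∨ g(b) ∨ g(b)) ∨ g(g(b ∨ b ∨ c ∨ c))
R3 matches:  uses b, c, g(b);  y := b ∨ c ∨ g(b)
Every leftover argument binds to the variable; the entire application is replaced.
Result:  g(g(b ∨ b ∨ c ∨ c)) ∨ g(g(b ∨ c ∨ g(b)))

Answer: g(g(b ∨ b ∨ c ∨ c)) ∨ g(g(b ∨ c ∨ g(b)))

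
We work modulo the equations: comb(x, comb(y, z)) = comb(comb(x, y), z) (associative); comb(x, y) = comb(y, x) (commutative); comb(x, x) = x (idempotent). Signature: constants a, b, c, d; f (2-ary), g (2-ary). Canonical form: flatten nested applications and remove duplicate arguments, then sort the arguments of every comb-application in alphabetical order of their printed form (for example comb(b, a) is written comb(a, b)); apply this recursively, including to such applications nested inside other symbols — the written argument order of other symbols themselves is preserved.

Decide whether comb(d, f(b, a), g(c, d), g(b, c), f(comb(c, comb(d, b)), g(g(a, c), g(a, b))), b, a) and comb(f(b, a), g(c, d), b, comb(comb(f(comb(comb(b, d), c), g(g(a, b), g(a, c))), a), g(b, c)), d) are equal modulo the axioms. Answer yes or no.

Answer: no — comb(a, b, d, f(b, a), f(comb(b, c, d), g(g(a, c), g(a, b))), g(b, c), g(c, d)) vs comb(a, b, d, f(b, a), f(comb(b, c, d), g(g(a, b), g(a, c))), g(b, c), g(c, d))

Derivation:
Left:  comb(d, f(b, a), g(c, d), g(b, c), f(comb(c, comb(d, b)), g(g(a, c), g(a, b))), b, a)
  Inside:  f(comb(c, comb(d, b)), g(g(a, c), g(a, b)))  →  f(comb(b, c, d), g(g(a, c), g(a, b)))
  Order the arguments:  comb(a, b, d, f(b, a), f(comb(b, c, d), g(g(a, c), g(a, b))), g(b, c), g(c, d))
Right:  comb(f(b, a), g(c, d), b, comb(comb(f(comb(comb(b, d), c), g(g(a, b), g(a, c))), a), g(b, c)), d)
  Merge nested applications:  comb(f(b, a), g(c, d), b, f(comb(comb(b, d), c), g(g(a, b), g(a, c))), a, g(b, c), d)
  Simplify inside:  f(comb(comb(b, d), c), g(g(a, b), g(a, c)))  →  f(comb(b, c, d), g(g(a, b), g(a, c)))
  Sort:  comb(a, b, d, f(b, a), f(comb(b, c, d), g(g(a, b), g(a, c))), g(b, c), g(c, d))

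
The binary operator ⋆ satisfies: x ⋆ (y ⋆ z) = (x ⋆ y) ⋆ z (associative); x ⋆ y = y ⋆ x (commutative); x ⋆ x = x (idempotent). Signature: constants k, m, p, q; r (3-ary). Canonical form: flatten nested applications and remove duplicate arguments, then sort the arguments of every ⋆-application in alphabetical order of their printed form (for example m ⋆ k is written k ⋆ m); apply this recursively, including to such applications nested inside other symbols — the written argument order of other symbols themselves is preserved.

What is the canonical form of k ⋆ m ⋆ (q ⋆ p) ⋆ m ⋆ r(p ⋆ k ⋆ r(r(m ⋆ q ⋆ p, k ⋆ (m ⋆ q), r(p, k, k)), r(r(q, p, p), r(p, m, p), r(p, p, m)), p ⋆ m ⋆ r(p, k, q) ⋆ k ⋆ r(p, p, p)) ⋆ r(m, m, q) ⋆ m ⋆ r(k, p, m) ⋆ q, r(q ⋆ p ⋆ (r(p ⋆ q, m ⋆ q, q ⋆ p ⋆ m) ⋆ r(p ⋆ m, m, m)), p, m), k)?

Un-nest:  k ⋆ m ⋆ q ⋆ p ⋆ m ⋆ r(p ⋆ k ⋆ r(r(m ⋆ q ⋆ p, k ⋆ (m ⋆ q), r(p, k, k)), r(r(q, p, p), r(p, m, p), r(p, p, m)), p ⋆ m ⋆ r(p, k, q) ⋆ k ⋆ r(p, p, p)) ⋆ r(m, m, q) ⋆ m ⋆ r(k, p, m) ⋆ q, r(q ⋆ p ⋆ (r(p ⋆ q, m ⋆ q, q ⋆ p ⋆ m) ⋆ r(p ⋆ m, m, m)), p, m), k)
Canonicalize subterm:  r(p ⋆ k ⋆ r(r(m ⋆ q ⋆ p, k ⋆ (m ⋆ q), r(p, k, k)), r(r(q, p, p), r(p, m, p), r(p, p, m)), p ⋆ m ⋆ r(p, k, q) ⋆ k ⋆ r(p, p, p)) ⋆ r(m, m, q) ⋆ m ⋆ r(k, p, m) ⋆ q, r(q ⋆ p ⋆ (r(p ⋆ q, m ⋆ q, q ⋆ p ⋆ m) ⋆ r(p ⋆ m, m, m)), p, m), k)  →  r(k ⋆ m ⋆ p ⋆ q ⋆ r(k, p, m) ⋆ r(m, m, q) ⋆ r(r(m ⋆ p ⋆ q, k ⋆ m ⋆ q, r(p, k, k)), r(r(q, p, p), r(p, m, p), r(p, p, m)), k ⋆ m ⋆ p ⋆ r(p, k, q) ⋆ r(p, p, p)), r(p ⋆ q ⋆ r(m ⋆ p, m, m) ⋆ r(p ⋆ q, m ⋆ q, m ⋆ p ⋆ q), p, m), k)
Drop duplicates:  drop duplicate m
Sort:  k ⋆ m ⋆ p ⋆ q ⋆ r(k ⋆ m ⋆ p ⋆ q ⋆ r(k, p, m) ⋆ r(m, m, q) ⋆ r(r(m ⋆ p ⋆ q, k ⋆ m ⋆ q, r(p, k, k)), r(r(q, p, p), r(p, m, p), r(p, p, m)), k ⋆ m ⋆ p ⋆ r(p, k, q) ⋆ r(p, p, p)), r(p ⋆ q ⋆ r(m ⋆ p, m, m) ⋆ r(p ⋆ q, m ⋆ q, m ⋆ p ⋆ q), p, m), k)

Answer: k ⋆ m ⋆ p ⋆ q ⋆ r(k ⋆ m ⋆ p ⋆ q ⋆ r(k, p, m) ⋆ r(m, m, q) ⋆ r(r(m ⋆ p ⋆ q, k ⋆ m ⋆ q, r(p, k, k)), r(r(q, p, p), r(p, m, p), r(p, p, m)), k ⋆ m ⋆ p ⋆ r(p, k, q) ⋆ r(p, p, p)), r(p ⋆ q ⋆ r(m ⋆ p, m, m) ⋆ r(p ⋆ q, m ⋆ q, m ⋆ p ⋆ q), p, m), k)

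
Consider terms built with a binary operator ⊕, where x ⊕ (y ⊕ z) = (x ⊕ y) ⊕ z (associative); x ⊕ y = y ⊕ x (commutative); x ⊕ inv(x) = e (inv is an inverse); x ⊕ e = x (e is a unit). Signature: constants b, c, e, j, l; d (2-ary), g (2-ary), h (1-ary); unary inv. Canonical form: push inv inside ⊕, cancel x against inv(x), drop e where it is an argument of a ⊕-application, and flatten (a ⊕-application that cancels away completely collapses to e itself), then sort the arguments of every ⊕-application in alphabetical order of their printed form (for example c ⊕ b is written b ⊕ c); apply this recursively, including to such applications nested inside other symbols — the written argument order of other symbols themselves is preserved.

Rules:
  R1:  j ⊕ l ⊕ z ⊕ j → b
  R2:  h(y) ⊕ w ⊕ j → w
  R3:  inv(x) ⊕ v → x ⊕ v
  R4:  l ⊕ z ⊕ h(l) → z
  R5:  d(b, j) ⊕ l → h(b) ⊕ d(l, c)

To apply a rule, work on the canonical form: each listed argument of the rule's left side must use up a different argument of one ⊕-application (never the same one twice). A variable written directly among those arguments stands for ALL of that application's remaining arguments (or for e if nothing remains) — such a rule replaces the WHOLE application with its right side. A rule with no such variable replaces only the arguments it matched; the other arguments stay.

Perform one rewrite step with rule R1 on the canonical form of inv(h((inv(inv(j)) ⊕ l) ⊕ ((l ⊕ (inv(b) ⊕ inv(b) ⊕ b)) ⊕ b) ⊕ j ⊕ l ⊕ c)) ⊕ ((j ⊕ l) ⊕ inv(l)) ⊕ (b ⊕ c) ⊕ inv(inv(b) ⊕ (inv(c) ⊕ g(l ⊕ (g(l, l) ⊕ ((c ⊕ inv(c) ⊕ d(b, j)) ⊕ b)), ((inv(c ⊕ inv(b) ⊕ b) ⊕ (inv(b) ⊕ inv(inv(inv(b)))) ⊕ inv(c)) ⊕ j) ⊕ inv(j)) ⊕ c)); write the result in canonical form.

Answer: b ⊕ b ⊕ c ⊕ inv(g(b ⊕ d(b, j) ⊕ g(l, l) ⊕ l, inv(b) ⊕ inv(b) ⊕ inv(c) ⊕ inv(c))) ⊕ inv(h(b)) ⊕ j

Derivation:
Canonical form:  b ⊕ b ⊕ c ⊕ inv(g(b ⊕ d(b, j) ⊕ g(l, l) ⊕ l, inv(b) ⊕ inv(b) ⊕ inv(c) ⊕ inv(c))) ⊕ inv(h(c ⊕ j ⊕ j ⊕ l ⊕ l ⊕ l)) ⊕ j
R1 matches:  uses j, j, l;  z := c ⊕ l ⊕ l
The variable takes the whole remainder — replace the entire application.
Result:  b ⊕ b ⊕ c ⊕ inv(g(b ⊕ d(b, j) ⊕ g(l, l) ⊕ l, inv(b) ⊕ inv(b) ⊕ inv(c) ⊕ inv(c))) ⊕ inv(h(b)) ⊕ j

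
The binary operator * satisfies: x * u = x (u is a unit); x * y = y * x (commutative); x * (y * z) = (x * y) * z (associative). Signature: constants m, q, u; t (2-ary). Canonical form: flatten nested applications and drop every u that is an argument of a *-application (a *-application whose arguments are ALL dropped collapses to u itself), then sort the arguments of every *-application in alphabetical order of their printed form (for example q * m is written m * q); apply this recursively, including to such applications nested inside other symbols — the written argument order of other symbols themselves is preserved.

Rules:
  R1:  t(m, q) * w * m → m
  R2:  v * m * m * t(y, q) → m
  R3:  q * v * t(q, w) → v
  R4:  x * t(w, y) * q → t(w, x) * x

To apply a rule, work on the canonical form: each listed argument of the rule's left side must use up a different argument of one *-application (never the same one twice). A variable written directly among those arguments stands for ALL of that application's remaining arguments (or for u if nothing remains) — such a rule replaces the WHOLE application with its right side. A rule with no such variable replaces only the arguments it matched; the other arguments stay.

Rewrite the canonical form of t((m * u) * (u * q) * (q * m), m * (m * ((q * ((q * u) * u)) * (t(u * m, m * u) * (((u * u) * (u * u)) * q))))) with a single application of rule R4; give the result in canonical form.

Canonical form:  t(m * m * q * q, m * m * q * q * q * t(m, m))
R4 matches:  uses q, t(m, m);  w := m, x := m * m * q * q, y := m
The variable takes the whole remainder — replace the entire application.
Result:  t(m * m * q * q, m * m * q * q * t(m, m * m * q * q))

Answer: t(m * m * q * q, m * m * q * q * t(m, m * m * q * q))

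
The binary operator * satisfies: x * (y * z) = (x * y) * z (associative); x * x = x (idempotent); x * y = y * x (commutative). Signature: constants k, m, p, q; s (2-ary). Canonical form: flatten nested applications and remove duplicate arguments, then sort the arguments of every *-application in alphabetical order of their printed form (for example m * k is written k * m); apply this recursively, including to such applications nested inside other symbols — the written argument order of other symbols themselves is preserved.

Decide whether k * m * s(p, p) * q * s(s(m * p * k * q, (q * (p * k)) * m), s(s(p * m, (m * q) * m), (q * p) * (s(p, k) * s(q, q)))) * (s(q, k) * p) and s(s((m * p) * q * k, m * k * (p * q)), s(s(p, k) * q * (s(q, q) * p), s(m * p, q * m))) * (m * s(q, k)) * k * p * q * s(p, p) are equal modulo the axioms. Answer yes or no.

Answer: no — k * m * p * q * s(p, p) * s(q, k) * s(s(k * m * p * q, k * m * p * q), s(s(m * p, m * q), p * q * s(p, k) * s(q, q))) vs k * m * p * q * s(p, p) * s(q, k) * s(s(k * m * p * q, k * m * p * q), s(p * q * s(p, k) * s(q, q), s(m * p, m * q)))

Derivation:
Left:  k * m * s(p, p) * q * s(s(m * p * k * q, (q * (p * k)) * m), s(s(p * m, (m * q) * m), (q * p) * (s(p, k) * s(q, q)))) * (s(q, k) * p)
  Un-nest:  k * m * s(p, p) * q * s(s(m * p * k * q, (q * (p * k)) * m), s(s(p * m, (m * q) * m), (q * p) * (s(p, k) * s(q, q)))) * s(q, k) * p
  Inside:  s(s(m * p * k * q, (q * (p * k)) * m), s(s(p * m, (m * q) * m), (q * p) * (s(p, k) * s(q, q))))  →  s(s(k * m * p * q, k * m * p * q), s(s(m * p, m * q), p * q * s(p, k) * s(q, q)))
  Order the arguments:  k * m * p * q * s(p, p) * s(q, k) * s(s(k * m * p * q, k * m * p * q), s(s(m * p, m * q), p * q * s(p, k) * s(q, q)))
Right:  s(s((m * p) * q * k, m * k * (p * q)), s(s(p, k) * q * (s(q, q) * p), s(m * p, q * m))) * (m * s(q, k)) * k * p * q * s(p, p)
  Flatten:  s(s((m * p) * q * k, m * k * (p * q)), s(s(p, k) * q * (s(q, q) * p), s(m * p, q * m))) * m * s(q, k) * k * p * q * s(p, p)
  Inside:  s(s((m * p) * q * k, m * k * (p * q)), s(s(p, k) * q * (s(q, q) * p), s(m * p, q * m)))  →  s(s(k * m * p * q, k * m * p * q), s(p * q * s(p, k) * s(q, q), s(m * p, m * q)))
  Sort arguments:  k * m * p * q * s(p, p) * s(q, k) * s(s(k * m * p * q, k * m * p * q), s(p * q * s(p, k) * s(q, q), s(m * p, m * q)))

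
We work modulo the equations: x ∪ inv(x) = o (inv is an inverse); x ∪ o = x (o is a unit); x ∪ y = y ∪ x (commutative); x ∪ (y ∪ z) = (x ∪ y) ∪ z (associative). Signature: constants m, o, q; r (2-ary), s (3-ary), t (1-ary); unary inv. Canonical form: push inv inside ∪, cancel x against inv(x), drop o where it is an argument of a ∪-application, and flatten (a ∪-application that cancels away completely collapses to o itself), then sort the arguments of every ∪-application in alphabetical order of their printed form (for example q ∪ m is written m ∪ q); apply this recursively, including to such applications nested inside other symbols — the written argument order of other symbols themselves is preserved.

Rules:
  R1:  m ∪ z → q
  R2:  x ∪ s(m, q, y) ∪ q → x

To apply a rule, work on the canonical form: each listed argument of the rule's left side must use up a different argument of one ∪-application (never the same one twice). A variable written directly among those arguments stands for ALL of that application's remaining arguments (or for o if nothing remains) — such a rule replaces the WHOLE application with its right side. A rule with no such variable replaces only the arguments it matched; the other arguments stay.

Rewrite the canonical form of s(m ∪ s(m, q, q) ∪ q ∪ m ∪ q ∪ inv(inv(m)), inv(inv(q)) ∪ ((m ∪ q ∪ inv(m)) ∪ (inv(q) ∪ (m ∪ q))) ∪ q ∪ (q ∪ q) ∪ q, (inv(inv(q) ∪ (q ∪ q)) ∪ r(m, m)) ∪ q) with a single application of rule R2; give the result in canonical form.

Answer: s(m ∪ m ∪ m ∪ q, m ∪ q ∪ q ∪ q ∪ q ∪ q ∪ q, r(m, m))

Derivation:
Canonical form:  s(m ∪ m ∪ m ∪ q ∪ q ∪ s(m, q, q), m ∪ q ∪ q ∪ q ∪ q ∪ q ∪ q, r(m, m))
Apply R2:  consuming q, s(m, q, q);  x := m ∪ m ∪ m ∪ q, y := q
The variable takes the whole remainder — replace the entire application.
New term:  s(m ∪ m ∪ m ∪ q, m ∪ q ∪ q ∪ q ∪ q ∪ q ∪ q, r(m, m))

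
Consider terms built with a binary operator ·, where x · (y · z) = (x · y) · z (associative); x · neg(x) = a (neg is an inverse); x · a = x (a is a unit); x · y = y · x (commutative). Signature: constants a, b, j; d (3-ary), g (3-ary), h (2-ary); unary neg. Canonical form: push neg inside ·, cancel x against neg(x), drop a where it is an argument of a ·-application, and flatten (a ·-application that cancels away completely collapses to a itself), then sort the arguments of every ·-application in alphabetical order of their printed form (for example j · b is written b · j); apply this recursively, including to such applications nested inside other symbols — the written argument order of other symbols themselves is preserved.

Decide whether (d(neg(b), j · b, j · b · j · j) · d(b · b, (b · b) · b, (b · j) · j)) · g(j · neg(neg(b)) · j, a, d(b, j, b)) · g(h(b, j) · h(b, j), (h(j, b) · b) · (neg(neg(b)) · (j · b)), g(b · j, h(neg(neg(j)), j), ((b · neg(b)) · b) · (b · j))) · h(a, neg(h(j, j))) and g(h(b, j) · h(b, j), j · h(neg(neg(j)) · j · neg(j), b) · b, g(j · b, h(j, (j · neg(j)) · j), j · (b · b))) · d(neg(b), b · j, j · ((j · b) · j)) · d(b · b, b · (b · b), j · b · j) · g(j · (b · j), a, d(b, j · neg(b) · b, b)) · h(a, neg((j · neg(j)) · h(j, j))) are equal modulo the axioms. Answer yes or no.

Answer: no — d(b · b, b · b · b, b · j · j) · d(neg(b), b · j, b · j · j · j) · g(b · j · j, a, d(b, j, b)) · g(h(b, j) · h(b, j), b · b · b · h(j, b) · j, g(b · j, h(j, j), b · b · j)) · h(a, neg(h(j, j))) vs d(b · b, b · b · b, b · j · j) · d(neg(b), b · j, b · j · j · j) · g(b · j · j, a, d(b, j, b)) · g(h(b, j) · h(b, j), b · h(j, b) · j, g(b · j, h(j, j), b · b · j)) · h(a, neg(h(j, j)))

Derivation:
Left:  (d(neg(b), j · b, j · b · j · j) · d(b · b, (b · b) · b, (b · j) · j)) · g(j · neg(neg(b)) · j, a, d(b, j, b)) · g(h(b, j) · h(b, j), (h(j, b) · b) · (neg(neg(b)) · (j · b)), g(b · j, h(neg(neg(j)), j), ((b · neg(b)) · b) · (b · j))) · h(a, neg(h(j, j)))
  Push neg inside:  distribute neg over · and collapse double neg
  Combine occurrences:  d(neg(b), b · j, b · j · j · j) · d(b · b, b · b · b, b · j · j) · g(b · j · j, a, d(b, j, b)) · g(h(b, j) · h(b, j), b · b · b · h(j, b) · j, g(b · j, h(j, j), b · b · j)) · h(a, neg(h(j, j)))
  Sort:  d(b · b, b · b · b, b · j · j) · d(neg(b), b · j, b · j · j · j) · g(b · j · j, a, d(b, j, b)) · g(h(b, j) · h(b, j), b · b · b · h(j, b) · j, g(b · j, h(j, j), b · b · j)) · h(a, neg(h(j, j)))
Right:  g(h(b, j) · h(b, j), j · h(neg(neg(j)) · j · neg(j), b) · b, g(j · b, h(j, (j · neg(j)) · j), j · (b · b))) · d(neg(b), b · j, j · ((j · b) · j)) · d(b · b, b · (b · b), j · b · j) · g(j · (b · j), a, d(b, j · neg(b) · b, b)) · h(a, neg((j · neg(j)) · h(j, j)))
  Push neg inside:  distribute neg over · and collapse double neg
  Combine occurrences:  g(h(b, j) · h(b, j), b · h(j, b) · j, g(b · j, h(j, j), b · b · j)) · d(neg(b), b · j, b · j · j · j) · d(b · b, b · b · b, b · j · j) · g(b · j · j, a, d(b, j, b)) · h(a, neg(h(j, j)))
  Sort arguments:  d(b · b, b · b · b, b · j · j) · d(neg(b), b · j, b · j · j · j) · g(b · j · j, a, d(b, j, b)) · g(h(b, j) · h(b, j), b · h(j, b) · j, g(b · j, h(j, j), b · b · j)) · h(a, neg(h(j, j)))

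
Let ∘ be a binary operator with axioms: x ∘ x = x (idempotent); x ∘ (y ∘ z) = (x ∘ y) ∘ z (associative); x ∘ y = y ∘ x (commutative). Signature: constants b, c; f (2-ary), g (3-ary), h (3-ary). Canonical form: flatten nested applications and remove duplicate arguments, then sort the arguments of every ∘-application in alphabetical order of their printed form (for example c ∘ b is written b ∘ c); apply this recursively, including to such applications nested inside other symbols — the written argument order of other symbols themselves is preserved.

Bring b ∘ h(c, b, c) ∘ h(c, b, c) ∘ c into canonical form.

Drop duplicates:  drop duplicate h(c, b, c)
Sort:  b ∘ c ∘ h(c, b, c)

Answer: b ∘ c ∘ h(c, b, c)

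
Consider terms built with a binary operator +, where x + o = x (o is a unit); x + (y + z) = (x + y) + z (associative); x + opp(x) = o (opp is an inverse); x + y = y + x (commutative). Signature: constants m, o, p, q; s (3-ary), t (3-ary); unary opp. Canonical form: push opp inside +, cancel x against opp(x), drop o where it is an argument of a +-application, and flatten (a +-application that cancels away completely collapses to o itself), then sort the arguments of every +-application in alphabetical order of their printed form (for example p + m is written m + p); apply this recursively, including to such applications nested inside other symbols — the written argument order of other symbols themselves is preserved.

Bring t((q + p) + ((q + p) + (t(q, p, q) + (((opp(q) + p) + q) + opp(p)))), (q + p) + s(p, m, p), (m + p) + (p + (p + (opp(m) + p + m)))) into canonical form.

Focus inside:  (q + p) + ((q + p) + (t(q, p, q) + (((opp(q) + p) + q) + opp(p))))
Collect:  q + q + p + p + t(q, p, q)
Sort arguments:  p + p + q + q + t(q, p, q)
Rebuild:  t(p + p + q + q + t(q, p, q), p + q + s(p, m, p), m + p + p + p + p)

Answer: t(p + p + q + q + t(q, p, q), p + q + s(p, m, p), m + p + p + p + p)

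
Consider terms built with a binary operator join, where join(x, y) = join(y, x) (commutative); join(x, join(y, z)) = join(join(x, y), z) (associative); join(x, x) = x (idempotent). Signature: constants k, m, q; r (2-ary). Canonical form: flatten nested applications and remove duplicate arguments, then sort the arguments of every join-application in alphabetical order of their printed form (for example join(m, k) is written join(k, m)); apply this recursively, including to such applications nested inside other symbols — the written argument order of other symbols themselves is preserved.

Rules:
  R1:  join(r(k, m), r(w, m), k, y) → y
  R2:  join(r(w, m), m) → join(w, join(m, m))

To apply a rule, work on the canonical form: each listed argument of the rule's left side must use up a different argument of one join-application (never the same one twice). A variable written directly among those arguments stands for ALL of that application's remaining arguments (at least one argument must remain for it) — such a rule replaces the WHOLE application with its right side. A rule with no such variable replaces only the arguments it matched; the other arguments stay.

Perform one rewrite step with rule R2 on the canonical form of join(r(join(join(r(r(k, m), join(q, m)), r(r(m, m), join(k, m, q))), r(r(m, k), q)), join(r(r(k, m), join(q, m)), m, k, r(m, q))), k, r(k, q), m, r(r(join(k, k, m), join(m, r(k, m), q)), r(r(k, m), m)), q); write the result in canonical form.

Canonical form:  join(k, m, q, r(join(r(r(k, m), join(m, q)), r(r(m, k), q), r(r(m, m), join(k, m, q))), join(k, m, r(m, q), r(r(k, m), join(m, q)))), r(k, q), r(r(join(k, m), join(m, q, r(k, m))), r(r(k, m), m)))
R2 matches:  uses m, r(k, m);  w := k
Result:  join(k, m, q, r(join(r(r(k, m), join(m, q)), r(r(m, k), q), r(r(m, m), join(k, m, q))), join(k, m, r(m, q), r(r(k, m), join(m, q)))), r(k, q), r(r(join(k, m), join(k, m, q)), r(r(k, m), m)))

Answer: join(k, m, q, r(join(r(r(k, m), join(m, q)), r(r(m, k), q), r(r(m, m), join(k, m, q))), join(k, m, r(m, q), r(r(k, m), join(m, q)))), r(k, q), r(r(join(k, m), join(k, m, q)), r(r(k, m), m)))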